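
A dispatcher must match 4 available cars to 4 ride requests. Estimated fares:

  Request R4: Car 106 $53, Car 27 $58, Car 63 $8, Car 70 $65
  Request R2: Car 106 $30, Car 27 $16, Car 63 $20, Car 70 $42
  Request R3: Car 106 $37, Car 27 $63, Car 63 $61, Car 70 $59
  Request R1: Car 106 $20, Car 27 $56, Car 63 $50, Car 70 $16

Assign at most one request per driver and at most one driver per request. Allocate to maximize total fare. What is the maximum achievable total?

Maximum total: $212

Optimal: Car 106→Request R4 ($53), Car 27→Request R1 ($56), Car 63→Request R3 ($61), Car 70→Request R2 ($42) — total 53+56+61+42 = $212.
Row-greedy (each driver in turn takes its best remaining request) gives $208, worse by 4.
Swapping Car 70↔Car 63 (Car 70→Request R3 $59, Car 63→Request R2 $20) loses 24.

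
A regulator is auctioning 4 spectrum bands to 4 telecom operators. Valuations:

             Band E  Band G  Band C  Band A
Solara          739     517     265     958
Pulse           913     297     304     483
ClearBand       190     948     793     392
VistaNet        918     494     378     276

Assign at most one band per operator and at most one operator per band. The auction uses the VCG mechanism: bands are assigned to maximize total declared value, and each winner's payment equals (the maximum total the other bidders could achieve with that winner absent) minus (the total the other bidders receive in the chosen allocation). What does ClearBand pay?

Efficient allocation: Solara→Band A ($958M), Pulse→Band E ($913M), ClearBand→Band G ($948M), VistaNet→Band C ($378M); total welfare W = $3197M.
ClearBand receives Band G at value $948M, so the others get W − 948 = $2249M.
Without ClearBand: best allocation of the remaining 3 bidders over all 4 bands is Solara→Band A ($958M), Pulse→Band E ($913M), VistaNet→Band G ($494M), total $2365M.
VCG payment = (others' best without ClearBand) − (others' welfare with ClearBand) = 2365 − 2249 = $116M.

ClearBand pays $116M.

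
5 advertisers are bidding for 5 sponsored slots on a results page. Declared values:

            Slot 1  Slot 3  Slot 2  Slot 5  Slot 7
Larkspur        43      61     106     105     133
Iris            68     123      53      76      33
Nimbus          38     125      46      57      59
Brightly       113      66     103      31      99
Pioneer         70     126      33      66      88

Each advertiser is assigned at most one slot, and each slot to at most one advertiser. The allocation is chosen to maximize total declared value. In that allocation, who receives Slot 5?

Iris receives Slot 5.

Treat this as an assignment problem: match each advertiser to one slot.
Optimal: Larkspur→Slot 2 ($106), Iris→Slot 5 ($76), Nimbus→Slot 3 ($125), Brightly→Slot 1 ($113), Pioneer→Slot 7 ($88) — total 106+76+125+113+88 = $508.
Column-greedy (each slot in turn goes to its best remaining advertiser) gives $480, worse by 28.
Every other assignment is strictly worse.
Iris's own top slot is Slot 3 ($123), but forcing Iris→Slot 3 and reassigning the rest optimally gives only $487 — worse by 21.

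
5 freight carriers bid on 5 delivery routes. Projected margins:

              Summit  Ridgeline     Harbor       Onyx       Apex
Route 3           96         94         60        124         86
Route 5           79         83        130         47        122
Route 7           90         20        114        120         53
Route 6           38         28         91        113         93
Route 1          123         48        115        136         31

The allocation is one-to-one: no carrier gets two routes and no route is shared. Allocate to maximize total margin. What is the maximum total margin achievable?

This is a one-to-one assignment (maximum-weight bipartite matching).
Optimal: Summit→Route 1 ($123k), Ridgeline→Route 3 ($94k), Harbor→Route 7 ($114k), Onyx→Route 6 ($113k), Apex→Route 5 ($122k) — total 123+94+114+113+122 = $566k.
Column-greedy (each route in turn goes to its best remaining carrier) gives $485k, worse by 81.

Max total: $566k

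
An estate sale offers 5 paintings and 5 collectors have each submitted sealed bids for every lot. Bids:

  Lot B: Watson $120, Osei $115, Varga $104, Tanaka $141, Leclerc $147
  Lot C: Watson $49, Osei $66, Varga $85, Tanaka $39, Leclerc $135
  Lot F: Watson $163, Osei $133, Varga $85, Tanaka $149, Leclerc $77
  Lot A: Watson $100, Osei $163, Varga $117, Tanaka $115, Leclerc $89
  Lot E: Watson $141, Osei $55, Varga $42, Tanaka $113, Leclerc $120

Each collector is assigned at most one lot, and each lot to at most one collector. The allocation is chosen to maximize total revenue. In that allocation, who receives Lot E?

Watson receives Lot E.

Treat this as an assignment problem: match each collector to one lot.
Optimal: Watson→Lot E ($141), Osei→Lot A ($163), Varga→Lot B ($104), Tanaka→Lot F ($149), Leclerc→Lot C ($135) — total 141+163+104+149+135 = $692.
Max-entry greedy (repeatedly take the single best remaining cell) gives $671, worse by 21.
Every other assignment is strictly worse.
Watson's own top lot is Lot F ($163), but forcing Watson→Lot F and reassigning the rest optimally gives only $678 — worse by 14.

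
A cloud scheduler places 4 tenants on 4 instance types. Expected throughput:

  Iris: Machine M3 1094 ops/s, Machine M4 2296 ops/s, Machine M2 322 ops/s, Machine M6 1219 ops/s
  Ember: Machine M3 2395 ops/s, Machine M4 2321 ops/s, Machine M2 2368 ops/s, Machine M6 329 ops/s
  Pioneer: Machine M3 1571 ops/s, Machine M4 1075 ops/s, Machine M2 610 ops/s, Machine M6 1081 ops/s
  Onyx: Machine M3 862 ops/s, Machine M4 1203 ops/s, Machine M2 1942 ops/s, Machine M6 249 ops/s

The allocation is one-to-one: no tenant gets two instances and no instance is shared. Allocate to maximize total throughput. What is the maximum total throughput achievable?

Optimal: Iris→Machine M4 (2296 ops/s), Ember→Machine M3 (2395 ops/s), Pioneer→Machine M6 (1081 ops/s), Onyx→Machine M2 (1942 ops/s) — total 2296+2395+1081+1942 = 7714 ops/s.
No other one-to-one assignment exceeds 7714 ops/s.

Maximum total: 7714 ops/s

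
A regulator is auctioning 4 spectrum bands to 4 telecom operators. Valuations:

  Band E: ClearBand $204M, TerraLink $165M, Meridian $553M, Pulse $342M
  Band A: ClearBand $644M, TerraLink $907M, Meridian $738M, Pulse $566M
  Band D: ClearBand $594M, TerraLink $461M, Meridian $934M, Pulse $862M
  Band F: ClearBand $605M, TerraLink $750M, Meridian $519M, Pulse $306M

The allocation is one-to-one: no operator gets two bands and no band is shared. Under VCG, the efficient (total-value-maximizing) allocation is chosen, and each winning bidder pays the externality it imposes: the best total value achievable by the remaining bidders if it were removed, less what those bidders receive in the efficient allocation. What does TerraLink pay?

TerraLink pays $185M.

Efficient allocation: ClearBand→Band F ($605M), TerraLink→Band A ($907M), Meridian→Band E ($553M), Pulse→Band D ($862M); total welfare W = $2927M.
TerraLink receives Band A at value $907M, so the others get W − 907 = $2020M.
Without TerraLink: best allocation of the remaining 3 bidders over all 4 bands is ClearBand→Band F ($605M), Meridian→Band A ($738M), Pulse→Band D ($862M), total $2205M.
VCG payment = (others' best without TerraLink) − (others' welfare with TerraLink) = 2205 − 2020 = $185M.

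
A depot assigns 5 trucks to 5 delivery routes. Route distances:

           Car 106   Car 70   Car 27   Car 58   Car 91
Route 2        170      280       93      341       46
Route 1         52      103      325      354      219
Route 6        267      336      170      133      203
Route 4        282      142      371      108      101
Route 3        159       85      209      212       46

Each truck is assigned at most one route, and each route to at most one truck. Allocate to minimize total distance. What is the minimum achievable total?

Min total: 461 km

Treat this as an assignment problem: match each truck to one route.
Optimal: Car 106→Route 1 (52 km), Car 70→Route 3 (85 km), Car 27→Route 6 (170 km), Car 58→Route 4 (108 km), Car 91→Route 2 (46 km) — total 52+85+170+108+46 = 461 km.
Column-greedy (each route in turn goes to its cheapest remaining truck) gives 582 km, worse by 121.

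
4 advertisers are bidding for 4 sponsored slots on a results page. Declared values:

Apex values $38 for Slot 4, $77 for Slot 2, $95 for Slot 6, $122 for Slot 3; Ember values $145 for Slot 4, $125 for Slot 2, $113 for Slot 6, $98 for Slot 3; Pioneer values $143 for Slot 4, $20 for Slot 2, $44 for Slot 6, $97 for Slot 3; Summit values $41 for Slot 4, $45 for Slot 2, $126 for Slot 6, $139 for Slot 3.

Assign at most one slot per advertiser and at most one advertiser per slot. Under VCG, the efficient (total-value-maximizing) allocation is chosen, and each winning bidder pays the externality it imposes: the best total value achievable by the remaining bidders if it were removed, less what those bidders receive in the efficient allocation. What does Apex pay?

Efficient allocation: Apex→Slot 3 ($122), Ember→Slot 2 ($125), Pioneer→Slot 4 ($143), Summit→Slot 6 ($126); total welfare W = $516.
Apex receives Slot 3 at value $122, so the others get W − 122 = $394.
Without Apex: best allocation of the remaining 3 bidders over all 4 slots is Ember→Slot 2 ($125), Pioneer→Slot 4 ($143), Summit→Slot 3 ($139), total $407.
VCG payment = (others' best without Apex) − (others' welfare with Apex) = 407 − 394 = $13.

Apex pays $13.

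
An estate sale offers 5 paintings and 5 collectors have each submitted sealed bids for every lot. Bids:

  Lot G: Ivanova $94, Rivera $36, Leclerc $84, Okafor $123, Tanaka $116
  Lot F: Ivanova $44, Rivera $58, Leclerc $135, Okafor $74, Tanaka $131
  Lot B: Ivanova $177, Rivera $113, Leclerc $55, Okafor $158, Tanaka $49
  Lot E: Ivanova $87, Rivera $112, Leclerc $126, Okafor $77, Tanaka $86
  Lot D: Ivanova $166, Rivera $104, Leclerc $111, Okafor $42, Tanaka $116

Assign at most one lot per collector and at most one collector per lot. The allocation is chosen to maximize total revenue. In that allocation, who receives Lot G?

Treat this as an assignment problem: match each collector to one lot.
Optimal: Ivanova→Lot D ($166), Rivera→Lot E ($112), Leclerc→Lot F ($135), Okafor→Lot B ($158), Tanaka→Lot G ($116) — total 166+112+135+158+116 = $687.
Column-greedy (each lot in turn goes to its best remaining collector) gives $663, worse by 24.
Next-best assignment: Ivanova→Lot B, Rivera→Lot E, Leclerc→Lot F, Okafor→Lot G, Tanaka→Lot D = $663.
Checked against all permutations: $687 is optimal.
Tanaka's own top lot is Lot F ($131), but forcing Tanaka→Lot F and reassigning the rest optimally gives only $661 — worse by 26.

Tanaka receives Lot G.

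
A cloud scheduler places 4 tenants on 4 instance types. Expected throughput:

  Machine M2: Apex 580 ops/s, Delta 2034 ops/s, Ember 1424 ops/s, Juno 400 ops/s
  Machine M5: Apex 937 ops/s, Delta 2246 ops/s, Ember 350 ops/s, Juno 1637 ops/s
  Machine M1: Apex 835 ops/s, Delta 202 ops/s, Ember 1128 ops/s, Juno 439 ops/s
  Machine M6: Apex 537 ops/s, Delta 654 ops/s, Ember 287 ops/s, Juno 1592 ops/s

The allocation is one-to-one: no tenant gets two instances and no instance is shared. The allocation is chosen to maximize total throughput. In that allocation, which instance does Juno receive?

Juno receives Machine M6.

This is a one-to-one assignment (maximum-weight bipartite matching).
Optimal: Apex→Machine M1 (835 ops/s), Delta→Machine M5 (2246 ops/s), Ember→Machine M2 (1424 ops/s), Juno→Machine M6 (1592 ops/s) — total 835+2246+1424+1592 = 6097 ops/s.
Row-greedy (each tenant in turn takes its best remaining instance) gives 5691 ops/s, worse by 406.
Swapping Delta↔Juno (Delta→Machine M6 654 ops/s, Juno→Machine M5 1637 ops/s) loses 1547.
Every other assignment is strictly worse.
Juno's own top instance is Machine M5 (1637 ops/s), but forcing Juno→Machine M5 and reassigning the rest optimally gives only 5336 ops/s — worse by 761.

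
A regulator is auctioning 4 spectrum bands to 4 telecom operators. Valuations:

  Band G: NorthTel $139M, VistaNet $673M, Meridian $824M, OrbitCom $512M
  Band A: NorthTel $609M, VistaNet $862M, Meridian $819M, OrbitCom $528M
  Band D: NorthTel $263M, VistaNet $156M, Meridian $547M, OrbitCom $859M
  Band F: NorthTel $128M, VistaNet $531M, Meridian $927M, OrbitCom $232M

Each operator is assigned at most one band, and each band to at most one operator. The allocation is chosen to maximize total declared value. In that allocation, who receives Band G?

This is a one-to-one assignment (maximum-weight bipartite matching).
Optimal: NorthTel→Band A ($609M), VistaNet→Band G ($673M), Meridian→Band F ($927M), OrbitCom→Band D ($859M) — total 609+673+927+859 = $3068M.
Column-greedy (each band in turn goes to its best remaining operator) gives $2673M, worse by 395.
Next-best assignment: NorthTel→Band A, VistaNet→Band F, Meridian→Band G, OrbitCom→Band D = $2823M.
Every other assignment is strictly worse.
VistaNet's own top band is Band A ($862M), but forcing VistaNet→Band A and reassigning the rest optimally gives only $2787M — worse by 281.

VistaNet receives Band G.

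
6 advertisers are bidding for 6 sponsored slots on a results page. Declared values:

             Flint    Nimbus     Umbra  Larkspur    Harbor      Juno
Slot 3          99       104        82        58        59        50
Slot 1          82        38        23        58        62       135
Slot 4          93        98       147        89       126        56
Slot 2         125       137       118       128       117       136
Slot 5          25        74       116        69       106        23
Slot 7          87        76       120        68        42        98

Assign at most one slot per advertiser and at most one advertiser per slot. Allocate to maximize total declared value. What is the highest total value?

Maximum total: $707

This is a one-to-one assignment (maximum-weight bipartite matching).
Optimal: Flint→Slot 7 ($87), Nimbus→Slot 3 ($104), Umbra→Slot 4 ($147), Larkspur→Slot 2 ($128), Harbor→Slot 5 ($106), Juno→Slot 1 ($135) — total 87+104+147+128+106+135 = $707.
Row-greedy (each advertiser in turn takes its best remaining slot) gives $605, worse by 102.
Next-best assignment: Flint→Slot 7, Nimbus→Slot 3, Umbra→Slot 5, Larkspur→Slot 2, Harbor→Slot 4, Juno→Slot 1 = $696.
Swapping Umbra↔Harbor (Umbra→Slot 5 $116, Harbor→Slot 4 $126) loses 11.
Every other assignment is strictly worse.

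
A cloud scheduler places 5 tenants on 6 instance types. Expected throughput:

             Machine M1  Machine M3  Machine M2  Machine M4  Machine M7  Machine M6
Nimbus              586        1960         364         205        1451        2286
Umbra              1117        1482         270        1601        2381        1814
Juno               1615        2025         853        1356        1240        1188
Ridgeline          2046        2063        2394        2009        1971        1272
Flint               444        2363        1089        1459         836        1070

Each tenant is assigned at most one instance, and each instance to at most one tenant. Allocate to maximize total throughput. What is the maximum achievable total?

Max total: 11039 ops/s

Optimal: Nimbus→Machine M6 (2286 ops/s), Umbra→Machine M7 (2381 ops/s), Juno→Machine M1 (1615 ops/s), Ridgeline→Machine M2 (2394 ops/s), Flint→Machine M3 (2363 ops/s) — total 2286+2381+1615+2394+2363 = 11039 ops/s.
Row-greedy (each tenant in turn takes its best remaining instance) gives 10545 ops/s, worse by 494.
Swapping Umbra↔Flint (Umbra→Machine M3 1482 ops/s, Flint→Machine M7 836 ops/s) loses 2426.
Every other assignment is strictly worse.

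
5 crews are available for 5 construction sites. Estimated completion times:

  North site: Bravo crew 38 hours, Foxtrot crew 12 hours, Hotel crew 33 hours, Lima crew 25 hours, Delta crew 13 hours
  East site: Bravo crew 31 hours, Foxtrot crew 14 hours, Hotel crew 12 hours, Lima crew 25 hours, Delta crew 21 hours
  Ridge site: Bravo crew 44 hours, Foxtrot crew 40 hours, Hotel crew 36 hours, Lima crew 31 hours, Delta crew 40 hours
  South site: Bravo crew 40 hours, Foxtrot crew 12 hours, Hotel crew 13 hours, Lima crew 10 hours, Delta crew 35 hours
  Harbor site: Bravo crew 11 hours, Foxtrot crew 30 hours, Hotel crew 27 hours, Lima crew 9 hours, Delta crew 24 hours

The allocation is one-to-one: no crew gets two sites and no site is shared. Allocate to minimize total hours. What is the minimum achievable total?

Optimal: Bravo crew→Harbor site (11 hours), Foxtrot crew→South site (12 hours), Hotel crew→East site (12 hours), Lima crew→Ridge site (31 hours), Delta crew→North site (13 hours) — total 11+12+12+31+13 = 79 hours.
Next-best assignment: Bravo crew→Harbor site, Foxtrot crew→East site, Hotel crew→South site, Lima crew→Ridge site, Delta crew→North site = 82 hours.
Swapping Hotel crew↔Bravo crew (Hotel crew→Harbor site 27 hours, Bravo crew→East site 31 hours) adds 35.

Min total: 79 hours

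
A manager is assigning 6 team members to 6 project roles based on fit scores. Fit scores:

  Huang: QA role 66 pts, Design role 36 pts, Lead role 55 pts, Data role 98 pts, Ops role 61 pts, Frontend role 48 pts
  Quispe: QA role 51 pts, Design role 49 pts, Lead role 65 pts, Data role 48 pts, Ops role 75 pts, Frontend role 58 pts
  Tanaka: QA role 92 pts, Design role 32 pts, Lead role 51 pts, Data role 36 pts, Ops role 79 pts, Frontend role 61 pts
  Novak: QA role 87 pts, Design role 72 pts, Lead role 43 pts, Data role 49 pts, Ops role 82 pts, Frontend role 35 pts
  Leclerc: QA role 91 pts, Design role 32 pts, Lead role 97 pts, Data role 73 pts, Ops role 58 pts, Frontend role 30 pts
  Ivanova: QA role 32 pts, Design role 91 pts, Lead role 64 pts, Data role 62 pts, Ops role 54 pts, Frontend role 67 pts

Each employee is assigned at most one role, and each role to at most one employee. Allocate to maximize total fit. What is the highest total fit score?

Max total: 518 pts

This is a one-to-one assignment (maximum-weight bipartite matching).
Optimal: Huang→Data role (98 pts), Quispe→Frontend role (58 pts), Tanaka→QA role (92 pts), Novak→Ops role (82 pts), Leclerc→Lead role (97 pts), Ivanova→Design role (91 pts) — total 98+58+92+82+97+91 = 518 pts.
Row-greedy (each employee in turn takes its best remaining role) gives 501 pts, worse by 17.
Swapping Quispe↔Leclerc (Quispe→Lead role 65 pts, Leclerc→Frontend role 30 pts) loses 60.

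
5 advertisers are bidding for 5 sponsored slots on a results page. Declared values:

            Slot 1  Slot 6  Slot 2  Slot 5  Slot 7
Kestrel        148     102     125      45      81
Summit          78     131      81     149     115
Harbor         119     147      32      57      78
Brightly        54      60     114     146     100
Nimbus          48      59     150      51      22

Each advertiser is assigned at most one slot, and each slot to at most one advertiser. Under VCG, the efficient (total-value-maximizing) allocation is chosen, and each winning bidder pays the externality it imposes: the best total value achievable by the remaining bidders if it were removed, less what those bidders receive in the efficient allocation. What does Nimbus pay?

Efficient allocation: Kestrel→Slot 1 ($148), Summit→Slot 7 ($115), Harbor→Slot 6 ($147), Brightly→Slot 5 ($146), Nimbus→Slot 2 ($150); total welfare W = $706.
Nimbus receives Slot 2 at value $150, so the others get W − 150 = $556.
Without Nimbus: best allocation of the remaining 4 bidders over all 5 slots is Kestrel→Slot 1 ($148), Summit→Slot 5 ($149), Harbor→Slot 6 ($147), Brightly→Slot 2 ($114), total $558.
VCG payment = (others' best without Nimbus) − (others' welfare with Nimbus) = 558 − 556 = $2.

Nimbus pays $2.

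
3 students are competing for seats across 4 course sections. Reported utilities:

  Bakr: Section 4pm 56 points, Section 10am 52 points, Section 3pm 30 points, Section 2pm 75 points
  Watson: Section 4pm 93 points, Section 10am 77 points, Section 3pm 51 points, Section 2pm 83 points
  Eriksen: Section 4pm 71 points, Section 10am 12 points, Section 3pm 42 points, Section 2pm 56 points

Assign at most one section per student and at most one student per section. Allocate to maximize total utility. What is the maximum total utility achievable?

Optimal: Bakr→Section 2pm (75 points), Watson→Section 10am (77 points), Eriksen→Section 4pm (71 points) — total 75+77+71 = 223 points.
Column-greedy (each section in turn goes to its best remaining student) gives 187 points, worse by 36.

Max total: 223 points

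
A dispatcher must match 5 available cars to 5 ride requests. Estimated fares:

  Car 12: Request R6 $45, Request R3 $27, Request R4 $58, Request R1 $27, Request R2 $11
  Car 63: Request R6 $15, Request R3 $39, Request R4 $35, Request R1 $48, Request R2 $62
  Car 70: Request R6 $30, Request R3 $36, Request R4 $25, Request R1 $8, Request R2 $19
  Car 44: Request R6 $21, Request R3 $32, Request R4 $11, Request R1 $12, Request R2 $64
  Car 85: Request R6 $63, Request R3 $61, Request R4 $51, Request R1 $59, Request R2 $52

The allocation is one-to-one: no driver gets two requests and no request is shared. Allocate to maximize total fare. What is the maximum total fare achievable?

Treat this as an assignment problem: match each driver to one request.
Optimal: Car 12→Request R4 ($58), Car 63→Request R1 ($48), Car 70→Request R3 ($36), Car 44→Request R2 ($64), Car 85→Request R6 ($63) — total 58+48+36+64+63 = $269.
Swapping Car 44↔Car 85 (Car 44→Request R6 $21, Car 85→Request R2 $52) loses 54.

Maximum total: $269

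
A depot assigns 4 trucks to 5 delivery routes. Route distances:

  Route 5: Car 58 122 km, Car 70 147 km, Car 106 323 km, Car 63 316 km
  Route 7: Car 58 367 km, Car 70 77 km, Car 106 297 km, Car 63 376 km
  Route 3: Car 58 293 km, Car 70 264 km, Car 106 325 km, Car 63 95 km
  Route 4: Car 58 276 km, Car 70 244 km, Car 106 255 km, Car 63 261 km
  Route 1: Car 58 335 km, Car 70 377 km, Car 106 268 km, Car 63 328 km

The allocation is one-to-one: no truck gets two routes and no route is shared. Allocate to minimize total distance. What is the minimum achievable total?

This is a one-to-one assignment (minimum-cost bipartite matching).
Optimal: Car 58→Route 5 (122 km), Car 70→Route 7 (77 km), Car 106→Route 4 (255 km), Car 63→Route 3 (95 km) — total 122+77+255+95 = 549 km.
Checked against all permutations: 549 km is optimal.

Min total: 549 km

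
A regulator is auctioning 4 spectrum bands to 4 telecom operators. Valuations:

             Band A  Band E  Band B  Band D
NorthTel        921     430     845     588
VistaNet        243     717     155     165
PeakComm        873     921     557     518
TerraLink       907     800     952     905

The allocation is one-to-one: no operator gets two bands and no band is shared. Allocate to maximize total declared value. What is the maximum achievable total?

Optimal: NorthTel→Band B ($845M), VistaNet→Band E ($717M), PeakComm→Band A ($873M), TerraLink→Band D ($905M) — total 845+717+873+905 = $3340M.
Max-entry greedy (repeatedly take the single best remaining cell) gives $2959M, worse by 381.
Next-best assignment: NorthTel→Band D, VistaNet→Band E, PeakComm→Band A, TerraLink→Band B = $3130M.
Swapping VistaNet↔TerraLink (VistaNet→Band D $165M, TerraLink→Band E $800M) loses 657.
No other one-to-one assignment exceeds $3340M.

Max total: $3340M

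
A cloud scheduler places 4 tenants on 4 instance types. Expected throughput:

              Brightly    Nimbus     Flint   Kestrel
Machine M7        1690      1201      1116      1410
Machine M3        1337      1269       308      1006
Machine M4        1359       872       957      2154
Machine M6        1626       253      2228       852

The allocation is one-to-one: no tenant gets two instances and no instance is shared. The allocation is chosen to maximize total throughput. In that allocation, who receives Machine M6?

Flint receives Machine M6.

Treat this as an assignment problem: match each tenant to one instance.
Optimal: Brightly→Machine M7 (1690 ops/s), Nimbus→Machine M3 (1269 ops/s), Flint→Machine M6 (2228 ops/s), Kestrel→Machine M4 (2154 ops/s) — total 1690+1269+2228+2154 = 7341 ops/s.
Next-best assignment: Brightly→Machine M3, Nimbus→Machine M7, Flint→Machine M6, Kestrel→Machine M4 = 6920 ops/s.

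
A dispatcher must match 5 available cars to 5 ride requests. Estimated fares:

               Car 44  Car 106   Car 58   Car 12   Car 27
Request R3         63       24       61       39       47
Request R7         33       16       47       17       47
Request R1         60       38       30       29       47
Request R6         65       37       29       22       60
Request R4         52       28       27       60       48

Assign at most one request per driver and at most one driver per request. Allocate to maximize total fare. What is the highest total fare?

Optimal: Car 44→Request R6 ($65), Car 106→Request R1 ($38), Car 58→Request R3 ($61), Car 12→Request R4 ($60), Car 27→Request R7 ($47) — total 65+38+61+60+47 = $271.
Swapping Car 44↔Car 27 (Car 44→Request R7 $33, Car 27→Request R6 $60) loses 19.
Checked against all permutations: $271 is optimal.

Max total: $271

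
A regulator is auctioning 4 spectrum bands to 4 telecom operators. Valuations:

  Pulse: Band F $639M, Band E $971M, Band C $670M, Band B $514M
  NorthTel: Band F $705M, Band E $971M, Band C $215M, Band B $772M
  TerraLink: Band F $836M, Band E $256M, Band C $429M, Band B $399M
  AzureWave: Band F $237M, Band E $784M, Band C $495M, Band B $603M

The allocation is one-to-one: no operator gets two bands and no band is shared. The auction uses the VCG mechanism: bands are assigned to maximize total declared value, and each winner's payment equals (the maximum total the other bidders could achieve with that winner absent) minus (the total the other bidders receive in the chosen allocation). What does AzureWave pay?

Efficient allocation: Pulse→Band C ($670M), NorthTel→Band E ($971M), TerraLink→Band F ($836M), AzureWave→Band B ($603M); total welfare W = $3080M.
AzureWave receives Band B at value $603M, so the others get W − 603 = $2477M.
Without AzureWave: best allocation of the remaining 3 bidders over all 4 bands is Pulse→Band E ($971M), NorthTel→Band B ($772M), TerraLink→Band F ($836M), total $2579M.
VCG payment = (others' best without AzureWave) − (others' welfare with AzureWave) = 2579 − 2477 = $102M.

AzureWave pays $102M.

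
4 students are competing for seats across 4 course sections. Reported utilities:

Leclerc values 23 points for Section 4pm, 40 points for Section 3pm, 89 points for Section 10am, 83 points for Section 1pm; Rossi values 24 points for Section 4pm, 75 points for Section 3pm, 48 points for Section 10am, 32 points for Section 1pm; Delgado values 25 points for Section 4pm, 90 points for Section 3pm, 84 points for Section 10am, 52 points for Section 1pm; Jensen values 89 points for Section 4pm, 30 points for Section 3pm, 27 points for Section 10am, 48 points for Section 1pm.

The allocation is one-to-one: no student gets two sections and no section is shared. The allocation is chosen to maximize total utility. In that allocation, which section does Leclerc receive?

Leclerc receives Section 1pm.

Optimal: Leclerc→Section 1pm (83 points), Rossi→Section 3pm (75 points), Delgado→Section 10am (84 points), Jensen→Section 4pm (89 points) — total 83+75+84+89 = 331 points.
Column-greedy (each section in turn goes to its best remaining student) gives 300 points, worse by 31.
Every other assignment is strictly worse.
Leclerc's own top section is Section 10am (89 points), but forcing Leclerc→Section 10am and reassigning the rest optimally gives only 305 points — worse by 26.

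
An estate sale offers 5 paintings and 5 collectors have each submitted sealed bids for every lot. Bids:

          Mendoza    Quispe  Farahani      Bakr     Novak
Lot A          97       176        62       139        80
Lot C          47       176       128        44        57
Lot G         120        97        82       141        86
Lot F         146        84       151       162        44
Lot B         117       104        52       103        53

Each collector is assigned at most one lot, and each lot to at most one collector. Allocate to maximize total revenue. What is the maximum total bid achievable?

Optimal: Mendoza→Lot B ($117), Quispe→Lot A ($176), Farahani→Lot C ($128), Bakr→Lot F ($162), Novak→Lot G ($86) — total 117+176+128+162+86 = $669.
Column-greedy (each lot in turn goes to its best remaining collector) gives $644, worse by 25.
Swapping Novak↔Farahani (Novak→Lot C $57, Farahani→Lot G $82) loses 75.
Checked against all permutations: $669 is optimal.

Maximum total: $669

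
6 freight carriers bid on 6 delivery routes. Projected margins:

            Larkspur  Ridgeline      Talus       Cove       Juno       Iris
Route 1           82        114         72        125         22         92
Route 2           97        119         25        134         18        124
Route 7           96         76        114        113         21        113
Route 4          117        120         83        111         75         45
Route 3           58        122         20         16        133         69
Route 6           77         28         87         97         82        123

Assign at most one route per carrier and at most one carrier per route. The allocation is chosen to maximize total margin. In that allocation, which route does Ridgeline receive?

Ridgeline receives Route 1.

Optimal: Larkspur→Route 4 ($117k), Ridgeline→Route 1 ($114k), Talus→Route 7 ($114k), Cove→Route 2 ($134k), Juno→Route 3 ($133k), Iris→Route 6 ($123k) — total 117+114+114+134+133+123 = $735k.
Column-greedy (each route in turn goes to its best remaining carrier) gives $693k, worse by 42.
Next-best assignment: Larkspur→Route 4, Ridgeline→Route 2, Talus→Route 7, Cove→Route 1, Juno→Route 3, Iris→Route 6 = $731k.
Ridgeline's own top route is Route 3 ($122k), but forcing Ridgeline→Route 3 and reassigning the rest optimally gives only $684k — worse by 51.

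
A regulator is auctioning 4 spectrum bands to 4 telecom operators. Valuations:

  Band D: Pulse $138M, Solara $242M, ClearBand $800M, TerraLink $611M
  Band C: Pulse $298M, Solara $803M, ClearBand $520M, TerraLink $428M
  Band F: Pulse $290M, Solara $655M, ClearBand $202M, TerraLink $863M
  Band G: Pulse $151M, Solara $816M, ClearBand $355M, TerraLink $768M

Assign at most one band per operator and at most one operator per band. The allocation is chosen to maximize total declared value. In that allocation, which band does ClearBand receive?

ClearBand receives Band D.

Optimal: Pulse→Band C ($298M), Solara→Band G ($816M), ClearBand→Band D ($800M), TerraLink→Band F ($863M) — total 298+816+800+863 = $2777M.
Next-best assignment: Pulse→Band F, Solara→Band C, ClearBand→Band D, TerraLink→Band G = $2661M.
Checked against all permutations: $2777M is optimal.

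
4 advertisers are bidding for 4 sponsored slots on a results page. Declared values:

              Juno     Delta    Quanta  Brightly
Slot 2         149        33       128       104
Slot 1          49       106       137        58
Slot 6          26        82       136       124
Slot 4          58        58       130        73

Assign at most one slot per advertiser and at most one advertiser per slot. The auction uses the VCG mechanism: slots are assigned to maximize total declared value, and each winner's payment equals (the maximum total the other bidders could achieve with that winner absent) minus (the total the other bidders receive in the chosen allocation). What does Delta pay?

Delta pays $7.

Efficient allocation: Juno→Slot 2 ($149), Delta→Slot 1 ($106), Quanta→Slot 4 ($130), Brightly→Slot 6 ($124); total welfare W = $509.
Delta receives Slot 1 at value $106, so the others get W − 106 = $403.
Without Delta: best allocation of the remaining 3 bidders over all 4 slots is Juno→Slot 2 ($149), Quanta→Slot 1 ($137), Brightly→Slot 6 ($124), total $410.
VCG payment = (others' best without Delta) − (others' welfare with Delta) = 410 − 403 = $7.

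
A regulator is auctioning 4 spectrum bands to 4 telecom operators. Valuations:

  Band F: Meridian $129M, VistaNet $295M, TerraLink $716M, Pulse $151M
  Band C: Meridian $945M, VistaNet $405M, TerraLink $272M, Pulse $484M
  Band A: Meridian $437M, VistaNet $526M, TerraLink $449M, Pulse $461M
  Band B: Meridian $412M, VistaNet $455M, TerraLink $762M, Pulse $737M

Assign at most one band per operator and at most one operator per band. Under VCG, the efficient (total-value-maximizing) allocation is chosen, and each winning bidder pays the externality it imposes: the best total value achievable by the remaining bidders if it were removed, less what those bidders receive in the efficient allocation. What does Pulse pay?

Pulse pays $46M.

Efficient allocation: Meridian→Band C ($945M), VistaNet→Band A ($526M), TerraLink→Band F ($716M), Pulse→Band B ($737M); total welfare W = $2924M.
Pulse receives Band B at value $737M, so the others get W − 737 = $2187M.
Without Pulse: best allocation of the remaining 3 bidders over all 4 bands is Meridian→Band C ($945M), VistaNet→Band A ($526M), TerraLink→Band B ($762M), total $2233M.
VCG payment = (others' best without Pulse) − (others' welfare with Pulse) = 2233 − 2187 = $46M.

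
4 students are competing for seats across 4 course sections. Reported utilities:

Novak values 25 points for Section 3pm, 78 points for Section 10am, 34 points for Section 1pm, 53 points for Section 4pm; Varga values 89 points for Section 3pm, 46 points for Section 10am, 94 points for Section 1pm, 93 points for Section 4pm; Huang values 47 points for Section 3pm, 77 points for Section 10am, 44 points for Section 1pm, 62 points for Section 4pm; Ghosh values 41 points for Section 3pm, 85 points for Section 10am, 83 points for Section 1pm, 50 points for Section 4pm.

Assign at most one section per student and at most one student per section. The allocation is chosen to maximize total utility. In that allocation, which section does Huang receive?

This is a one-to-one assignment (maximum-weight bipartite matching).
Optimal: Novak→Section 10am (78 points), Varga→Section 3pm (89 points), Huang→Section 4pm (62 points), Ghosh→Section 1pm (83 points) — total 78+89+62+83 = 312 points.
Max-entry greedy (repeatedly take the single best remaining cell) gives 266 points, worse by 46.
Huang's own top section is Section 10am (77 points), but forcing Huang→Section 10am and reassigning the rest optimally gives only 302 points — worse by 10.

Huang receives Section 4pm.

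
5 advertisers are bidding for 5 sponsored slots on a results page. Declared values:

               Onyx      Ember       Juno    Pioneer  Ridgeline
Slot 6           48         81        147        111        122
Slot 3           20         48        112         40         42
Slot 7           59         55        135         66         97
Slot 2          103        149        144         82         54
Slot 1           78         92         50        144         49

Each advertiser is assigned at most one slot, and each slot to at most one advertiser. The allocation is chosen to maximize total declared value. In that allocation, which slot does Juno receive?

Juno receives Slot 3.

This is a one-to-one assignment (maximum-weight bipartite matching).
Optimal: Onyx→Slot 7 ($59), Ember→Slot 2 ($149), Juno→Slot 3 ($112), Pioneer→Slot 1 ($144), Ridgeline→Slot 6 ($122) — total 59+149+112+144+122 = $586.
Row-greedy (each advertiser in turn takes its best remaining slot) gives $450, worse by 136.
Next-best assignment: Onyx→Slot 3, Ember→Slot 2, Juno→Slot 7, Pioneer→Slot 1, Ridgeline→Slot 6 = $570.
No other one-to-one assignment exceeds $586.
Juno's own top slot is Slot 6 ($147), but forcing Juno→Slot 6 and reassigning the rest optimally gives only $557 — worse by 29.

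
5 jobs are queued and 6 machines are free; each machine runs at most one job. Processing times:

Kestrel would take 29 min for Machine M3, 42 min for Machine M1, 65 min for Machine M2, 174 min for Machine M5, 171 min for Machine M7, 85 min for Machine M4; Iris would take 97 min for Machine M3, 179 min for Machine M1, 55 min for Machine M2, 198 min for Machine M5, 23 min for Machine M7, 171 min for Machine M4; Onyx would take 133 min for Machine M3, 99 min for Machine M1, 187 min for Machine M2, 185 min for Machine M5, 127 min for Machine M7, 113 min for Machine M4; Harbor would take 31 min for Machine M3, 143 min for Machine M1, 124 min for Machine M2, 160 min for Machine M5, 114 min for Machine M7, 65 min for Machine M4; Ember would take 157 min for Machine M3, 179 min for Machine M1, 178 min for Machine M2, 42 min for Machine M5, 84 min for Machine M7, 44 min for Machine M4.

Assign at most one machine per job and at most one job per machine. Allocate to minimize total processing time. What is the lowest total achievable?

Optimal: Kestrel→Machine M1 (42 min), Iris→Machine M7 (23 min), Onyx→Machine M4 (113 min), Harbor→Machine M3 (31 min), Ember→Machine M5 (42 min) — total 42+23+113+31+42 = 251 min.
Column-greedy (each machine in turn goes to its cheapest remaining job) gives 339 min, worse by 88.
Swapping Harbor↔Iris (Harbor→Machine M7 114 min, Iris→Machine M3 97 min) adds 157.
No other one-to-one assignment undercuts 251 min.

Min total: 251 min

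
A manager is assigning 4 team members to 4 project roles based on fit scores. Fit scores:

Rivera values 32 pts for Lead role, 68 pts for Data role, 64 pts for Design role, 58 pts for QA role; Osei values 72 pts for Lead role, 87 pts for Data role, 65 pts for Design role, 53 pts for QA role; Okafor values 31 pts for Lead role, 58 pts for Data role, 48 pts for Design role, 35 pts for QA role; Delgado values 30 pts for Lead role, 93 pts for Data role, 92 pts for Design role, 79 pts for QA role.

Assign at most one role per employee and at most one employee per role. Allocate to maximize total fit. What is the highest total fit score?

Max total: 280 pts

Optimal: Rivera→QA role (58 pts), Osei→Lead role (72 pts), Okafor→Data role (58 pts), Delgado→Design role (92 pts) — total 58+72+58+92 = 280 pts.
Row-greedy (each employee in turn takes its best remaining role) gives 267 pts, worse by 13.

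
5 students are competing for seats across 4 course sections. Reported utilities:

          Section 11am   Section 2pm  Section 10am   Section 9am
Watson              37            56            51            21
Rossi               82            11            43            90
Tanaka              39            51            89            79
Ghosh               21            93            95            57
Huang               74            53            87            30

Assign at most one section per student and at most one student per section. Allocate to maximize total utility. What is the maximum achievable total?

Optimal: Huang→Section 11am (74 points), Ghosh→Section 2pm (93 points), Tanaka→Section 10am (89 points), Rossi→Section 9am (90 points) — total 74+93+89+90 = 346 points.
Every other assignment is strictly worse.

Max total: 346 points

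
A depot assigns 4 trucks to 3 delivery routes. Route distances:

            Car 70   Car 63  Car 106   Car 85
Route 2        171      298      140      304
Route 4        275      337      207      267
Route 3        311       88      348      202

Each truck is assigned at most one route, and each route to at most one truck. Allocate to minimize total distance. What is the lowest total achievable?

Optimal: Car 70→Route 2 (171 km), Car 106→Route 4 (207 km), Car 63→Route 3 (88 km) — total 171+207+88 = 466 km.
Min-entry greedy (repeatedly take the single cheapest remaining cell) gives 495 km, worse by 29.

Min total: 466 km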